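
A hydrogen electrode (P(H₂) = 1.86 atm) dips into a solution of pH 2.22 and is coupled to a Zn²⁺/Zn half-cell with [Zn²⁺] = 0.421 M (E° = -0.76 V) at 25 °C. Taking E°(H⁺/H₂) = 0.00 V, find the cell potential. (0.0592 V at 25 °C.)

0.63 V

The hydrogen couple is the cathode, so E°_cell = 0.76 V; n = 2.
[H⁺] = 10^(−2.22) = 0.0060 M, and Q = [Zn²⁺]·P(H₂) / [H⁺]^2 = 2.16 × 10^4.
E = E° − (0.0592/2) log Q = 0.76 − (0.0592/2)(4.334) = 0.632 V.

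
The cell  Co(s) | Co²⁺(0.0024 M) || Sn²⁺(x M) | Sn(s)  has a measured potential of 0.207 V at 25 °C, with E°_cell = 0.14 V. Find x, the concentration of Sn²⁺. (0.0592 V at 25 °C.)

From the Nernst equation, log Q = n(E° − E)/0.0592 = 2(0.14 − 0.207)/0.0592 = -2.264, so Q = 0.00545.
With Q = [Co²⁺]/[Sn²⁺] and the known concentrations, [Sn²⁺] in the denominator gives [Sn²⁺] = 0.44 M.

0.44 M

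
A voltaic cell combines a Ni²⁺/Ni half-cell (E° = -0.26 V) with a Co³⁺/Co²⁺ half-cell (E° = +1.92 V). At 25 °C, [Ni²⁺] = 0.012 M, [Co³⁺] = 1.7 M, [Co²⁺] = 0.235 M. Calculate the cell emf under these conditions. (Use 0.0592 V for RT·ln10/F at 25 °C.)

2.29 V

The Co³⁺/Co²⁺ couple has the higher reduction potential and acts as the cathode, so E°_cell = +1.92 − (-0.26) = 2.18 V.
Balancing electrons gives n = 2; the reaction quotient is Q = [Ni²⁺]·[Co²⁺]^2/[Co³⁺]^2 = 2.29 × 10^-4.
At 25 °C, E = E° − (0.0592/n) log Q = 2.18 − (0.0592/2)(-3.640) = 2.180 + 0.108 = 2.288 V.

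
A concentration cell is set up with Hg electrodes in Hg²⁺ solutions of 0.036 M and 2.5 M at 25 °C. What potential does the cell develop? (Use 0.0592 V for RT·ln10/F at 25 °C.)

Both half-cells are Hg²⁺/Hg, so E°_cell = 0. The concentrated side is the cathode; the cell reaction moves Hg²⁺ from high to low concentration with n = 2.
Q = [Hg²⁺]_dilute/[Hg²⁺]_conc = 0.036/2.5 = 0.0144.
E = 0 − (0.0592/2) log Q = −(0.0592/2)(-1.842) = 0.0545 V.

0.055 V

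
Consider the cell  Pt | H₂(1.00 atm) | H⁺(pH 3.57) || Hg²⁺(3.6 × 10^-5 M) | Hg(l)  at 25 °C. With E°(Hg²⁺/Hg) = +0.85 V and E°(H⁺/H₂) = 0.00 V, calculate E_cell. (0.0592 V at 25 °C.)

The Hg²⁺/Hg couple is the cathode, so E°_cell = 0.85 V; n = 2.
[H⁺] = 10^(−3.57) = 2.7 × 10^-4 M, and Q = [H⁺]^2 / ([Hg²⁺]·P(H₂)) = 0.00201.
E = E° − (0.0592/2) log Q = 0.85 − (0.0592/2)(-2.696) = 0.930 V.

0.93 V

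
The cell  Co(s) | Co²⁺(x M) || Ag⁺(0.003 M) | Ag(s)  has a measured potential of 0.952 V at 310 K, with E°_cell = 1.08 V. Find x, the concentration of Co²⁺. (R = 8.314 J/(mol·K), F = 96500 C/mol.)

From the Nernst equation, ln Q = nF(E° − E)/RT = 2×96500×(1.08 − 0.952)/(8.314×310) = 9.585, so Q = 1.45 × 10^4.
With Q = [Co²⁺]/[Ag⁺]^2 and the known concentrations, [Co²⁺] in the numerator gives [Co²⁺] = 0.13 M.

0.13 M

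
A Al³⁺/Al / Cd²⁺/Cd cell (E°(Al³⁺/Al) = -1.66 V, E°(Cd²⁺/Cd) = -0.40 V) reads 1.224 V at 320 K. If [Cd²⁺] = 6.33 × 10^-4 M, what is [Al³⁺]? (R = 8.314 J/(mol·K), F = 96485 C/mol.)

From the Nernst equation, ln Q = nF(E° − E)/RT = 6×96485×(1.26 − 1.224)/(8.314×320) = 7.833, so Q = 2520.
With Q = [Al³⁺]^2/[Cd²⁺]^3 and the known concentrations, [Al³⁺]^2 in the numerator gives [Al³⁺] = 8 × 10^-4 M.

8 × 10^-4 M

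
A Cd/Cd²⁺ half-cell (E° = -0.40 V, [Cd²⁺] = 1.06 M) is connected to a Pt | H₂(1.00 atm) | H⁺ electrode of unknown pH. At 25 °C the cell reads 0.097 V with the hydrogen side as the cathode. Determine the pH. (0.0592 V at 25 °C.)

pH = 5.11

E°_cell = 0.40 V and n = 2.
log Q = n(E° − E)/0.0592 = 2×(0.40 − 0.097)/0.0592 = 10.236.
With Q = [Cd²⁺]·P(H₂) / [H⁺]^2, solving for [H⁺] gives log[H⁺] = -5.106, so pH = 5.11.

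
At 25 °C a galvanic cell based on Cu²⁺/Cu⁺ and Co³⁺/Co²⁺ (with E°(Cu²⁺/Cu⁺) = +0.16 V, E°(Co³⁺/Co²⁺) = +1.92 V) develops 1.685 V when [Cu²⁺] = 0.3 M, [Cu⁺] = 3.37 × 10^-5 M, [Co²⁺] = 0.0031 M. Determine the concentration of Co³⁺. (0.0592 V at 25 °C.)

1.5 M

From the Nernst equation, log Q = n(E° − E)/0.0592 = 1(1.76 − 1.685)/0.0592 = 1.267, so Q = 18.5.
With Q = [Cu²⁺]·[Co²⁺]/([Cu⁺]·[Co³⁺]) and the known concentrations, [Co³⁺] in the denominator gives [Co³⁺] = 1.5 M.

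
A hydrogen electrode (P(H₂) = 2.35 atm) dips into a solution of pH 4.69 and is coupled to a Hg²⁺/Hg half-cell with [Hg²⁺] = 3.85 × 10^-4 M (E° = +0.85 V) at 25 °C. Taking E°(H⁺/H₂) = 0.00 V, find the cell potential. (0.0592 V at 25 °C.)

1.04 V

The Hg²⁺/Hg couple is the cathode, so E°_cell = 0.85 V; n = 2.
[H⁺] = 10^(−4.69) = 2 × 10^-5 M, and Q = [H⁺]^2 / ([Hg²⁺]·P(H₂)) = 4.61 × 10^-7.
E = E° − (0.0592/2) log Q = 0.85 − (0.0592/2)(-6.337) = 1.038 V.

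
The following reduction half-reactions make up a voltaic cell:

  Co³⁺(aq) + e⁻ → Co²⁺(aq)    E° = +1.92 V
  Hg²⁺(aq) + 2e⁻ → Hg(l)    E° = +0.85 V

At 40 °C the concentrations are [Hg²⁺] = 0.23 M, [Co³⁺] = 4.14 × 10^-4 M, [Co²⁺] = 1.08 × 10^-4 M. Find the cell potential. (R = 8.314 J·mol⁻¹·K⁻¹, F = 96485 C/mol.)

The Co³⁺/Co²⁺ couple has the higher reduction potential and acts as the cathode, so E°_cell = +1.92 − (+0.85) = 1.07 V.
Balancing electrons gives n = 2; the reaction quotient is Q = [Hg²⁺]·[Co²⁺]^2/[Co³⁺]^2 = 0.0157.
E = E° − (RT/nF) ln Q = 1.07 − (8.314×313)/(2×96485) × (-4.157) = 1.070 + 0.056 = 1.126 V.

1.13 V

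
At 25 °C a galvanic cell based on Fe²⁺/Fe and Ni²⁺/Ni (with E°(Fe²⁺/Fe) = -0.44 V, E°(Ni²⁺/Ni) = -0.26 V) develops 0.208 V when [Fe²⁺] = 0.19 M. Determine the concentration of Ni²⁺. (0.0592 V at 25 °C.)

1.7 M

From the Nernst equation, log Q = n(E° − E)/0.0592 = 2(0.18 − 0.208)/0.0592 = -0.946, so Q = 0.113.
With Q = [Fe²⁺]/[Ni²⁺] and the known concentrations, [Ni²⁺] in the denominator gives [Ni²⁺] = 1.7 M.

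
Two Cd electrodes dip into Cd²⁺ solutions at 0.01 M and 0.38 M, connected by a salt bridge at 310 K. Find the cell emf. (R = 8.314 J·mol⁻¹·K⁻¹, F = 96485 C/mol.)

0.049 V

Both half-cells are Cd²⁺/Cd, so E°_cell = 0. The concentrated side is the cathode; the cell reaction moves Cd²⁺ from high to low concentration with n = 2.
Q = [Cd²⁺]_dilute/[Cd²⁺]_conc = 0.01/0.38 = 0.0263.
E = 0 − (RT/nF) ln Q = −((8.314×310)/(2×96485))(-3.638) = 0.0486 V.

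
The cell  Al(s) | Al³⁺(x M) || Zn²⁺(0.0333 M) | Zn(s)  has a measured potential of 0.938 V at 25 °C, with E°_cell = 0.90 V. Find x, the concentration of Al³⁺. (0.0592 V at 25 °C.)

From the Nernst equation, log Q = n(E° − E)/0.0592 = 6(0.90 − 0.938)/0.0592 = -3.851, so Q = 1.41 × 10^-4.
With Q = [Al³⁺]^2/[Zn²⁺]^3 and the known concentrations, [Al³⁺]^2 in the numerator gives [Al³⁺] = 7.2 × 10^-5 M.

7.2 × 10^-5 M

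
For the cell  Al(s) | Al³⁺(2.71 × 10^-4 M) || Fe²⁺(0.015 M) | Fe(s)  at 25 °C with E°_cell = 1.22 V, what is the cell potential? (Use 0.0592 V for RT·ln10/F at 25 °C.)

Balancing electrons gives n = 6; the reaction quotient is Q = [Al³⁺]^2/[Fe²⁺]^3 = 0.0218.
At 25 °C, E = E° − (0.0592/n) log Q = 1.22 − (0.0592/6)(-1.662) = 1.220 + 0.016 = 1.236 V.

1.24 V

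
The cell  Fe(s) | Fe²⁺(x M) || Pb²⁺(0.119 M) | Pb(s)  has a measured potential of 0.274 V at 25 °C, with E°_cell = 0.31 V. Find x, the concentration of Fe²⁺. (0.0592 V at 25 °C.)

2.0 M

From the Nernst equation, log Q = n(E° − E)/0.0592 = 2(0.31 − 0.274)/0.0592 = 1.216, so Q = 16.5.
With Q = [Fe²⁺]/[Pb²⁺] and the known concentrations, [Fe²⁺] in the numerator gives [Fe²⁺] = 2.0 M.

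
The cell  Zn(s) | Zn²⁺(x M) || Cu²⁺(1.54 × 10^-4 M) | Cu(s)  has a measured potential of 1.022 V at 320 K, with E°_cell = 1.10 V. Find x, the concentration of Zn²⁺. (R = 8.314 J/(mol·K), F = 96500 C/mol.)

0.044 M

From the Nernst equation, ln Q = nF(E° − E)/RT = 2×96500×(1.10 − 1.022)/(8.314×320) = 5.658, so Q = 287.
With Q = [Zn²⁺]/[Cu²⁺] and the known concentrations, [Zn²⁺] in the numerator gives [Zn²⁺] = 0.044 M.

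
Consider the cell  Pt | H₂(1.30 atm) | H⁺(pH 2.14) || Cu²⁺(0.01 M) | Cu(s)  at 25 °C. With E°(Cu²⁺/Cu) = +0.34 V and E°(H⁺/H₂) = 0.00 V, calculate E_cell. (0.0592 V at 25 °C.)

The Cu²⁺/Cu couple is the cathode, so E°_cell = 0.34 V; n = 2.
[H⁺] = 10^(−2.14) = 0.0072 M, and Q = [H⁺]^2 / ([Cu²⁺]·P(H₂)) = 0.00404.
E = E° − (0.0592/2) log Q = 0.34 − (0.0592/2)(-2.394) = 0.411 V.

0.41 V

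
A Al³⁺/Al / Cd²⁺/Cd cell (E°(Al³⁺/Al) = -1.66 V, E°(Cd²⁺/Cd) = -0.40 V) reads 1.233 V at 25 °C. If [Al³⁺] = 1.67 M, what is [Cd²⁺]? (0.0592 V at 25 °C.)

0.17 M

From the Nernst equation, log Q = n(E° − E)/0.0592 = 6(1.26 − 1.233)/0.0592 = 2.736, so Q = 545.
With Q = [Al³⁺]^2/[Cd²⁺]^3 and the known concentrations, [Cd²⁺]^3 in the denominator gives [Cd²⁺] = 0.17 M.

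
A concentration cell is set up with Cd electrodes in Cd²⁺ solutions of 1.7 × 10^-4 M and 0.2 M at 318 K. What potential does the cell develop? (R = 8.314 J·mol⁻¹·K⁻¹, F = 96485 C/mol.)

Both half-cells are Cd²⁺/Cd, so E°_cell = 0. The concentrated side is the cathode; the cell reaction moves Cd²⁺ from high to low concentration with n = 2.
Q = [Cd²⁺]_dilute/[Cd²⁺]_conc = 1.7 × 10^-4/0.2 = 8.5 × 10^-4.
E = 0 − (RT/nF) ln Q = −((8.314×318)/(2×96485))(-7.070) = 0.0969 V.

0.097 V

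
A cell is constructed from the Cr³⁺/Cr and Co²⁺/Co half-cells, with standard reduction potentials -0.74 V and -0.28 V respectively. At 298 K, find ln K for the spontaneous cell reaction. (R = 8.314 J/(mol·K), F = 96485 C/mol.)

E°_cell = -0.28 − (-0.74) = 0.46 V, with n = 6 electrons transferred.
At equilibrium E = 0, so the Nernst equation gives ln K = nFE°/RT = (6)(96485)(0.46)/((8.314)(298)) = 107.48.

ln K = 107.5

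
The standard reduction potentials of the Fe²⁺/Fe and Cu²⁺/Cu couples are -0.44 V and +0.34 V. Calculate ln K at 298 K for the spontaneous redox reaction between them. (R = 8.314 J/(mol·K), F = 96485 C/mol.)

E°_cell = +0.34 − (-0.44) = 0.78 V, with n = 2 electrons transferred.
At equilibrium E = 0, so the Nernst equation gives ln K = nFE°/RT = (2)(96485)(0.78)/((8.314)(298)) = 60.75.

ln K = 60.8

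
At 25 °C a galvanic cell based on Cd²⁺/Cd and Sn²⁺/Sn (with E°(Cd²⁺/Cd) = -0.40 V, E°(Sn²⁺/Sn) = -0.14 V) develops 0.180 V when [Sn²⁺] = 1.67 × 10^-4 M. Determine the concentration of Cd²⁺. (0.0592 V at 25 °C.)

From the Nernst equation, log Q = n(E° − E)/0.0592 = 2(0.26 − 0.180)/0.0592 = 2.703, so Q = 504.
With Q = [Cd²⁺]/[Sn²⁺] and the known concentrations, [Cd²⁺] in the numerator gives [Cd²⁺] = 0.084 M.

0.084 M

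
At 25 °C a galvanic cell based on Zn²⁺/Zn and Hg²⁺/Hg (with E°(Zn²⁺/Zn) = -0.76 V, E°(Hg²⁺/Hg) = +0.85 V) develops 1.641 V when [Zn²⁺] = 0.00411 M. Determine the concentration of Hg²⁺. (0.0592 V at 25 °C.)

From the Nernst equation, log Q = n(E° − E)/0.0592 = 2(1.61 − 1.641)/0.0592 = -1.047, so Q = 0.0897.
With Q = [Zn²⁺]/[Hg²⁺] and the known concentrations, [Hg²⁺] in the denominator gives [Hg²⁺] = 0.046 M.

0.046 M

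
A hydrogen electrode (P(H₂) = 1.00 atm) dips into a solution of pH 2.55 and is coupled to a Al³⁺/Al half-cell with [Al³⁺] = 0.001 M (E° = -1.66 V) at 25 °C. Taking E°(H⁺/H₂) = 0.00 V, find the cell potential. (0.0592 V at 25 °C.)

1.57 V

The hydrogen couple is the cathode, so E°_cell = 1.66 V; n = 6.
[H⁺] = 10^(−2.55) = 0.0028 M, and Q = [Al³⁺]^2·P(H₂)^3 / [H⁺]^6 = 2 × 10^9.
E = E° − (0.0592/6) log Q = 1.66 − (0.0592/6)(9.300) = 1.568 V.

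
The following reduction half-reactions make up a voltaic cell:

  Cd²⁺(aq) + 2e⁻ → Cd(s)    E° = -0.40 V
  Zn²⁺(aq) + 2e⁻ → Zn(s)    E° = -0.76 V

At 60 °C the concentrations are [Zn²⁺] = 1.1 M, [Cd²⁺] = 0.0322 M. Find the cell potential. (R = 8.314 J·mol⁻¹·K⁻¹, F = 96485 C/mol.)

0.309 V

The Cd²⁺/Cd couple has the higher reduction potential and acts as the cathode, so E°_cell = -0.40 − (-0.76) = 0.36 V.
Balancing electrons gives n = 2; the reaction quotient is Q = [Zn²⁺]/[Cd²⁺] = 34.2.
E = E° − (RT/nF) ln Q = 0.36 − (8.314×333)/(2×96485) × (3.531) = 0.360 − 0.051 = 0.309 V.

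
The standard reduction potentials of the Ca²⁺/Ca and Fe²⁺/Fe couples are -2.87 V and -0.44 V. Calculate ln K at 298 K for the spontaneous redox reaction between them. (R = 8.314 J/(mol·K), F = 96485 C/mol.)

E°_cell = -0.44 − (-2.87) = 2.43 V, with n = 2 electrons transferred.
At equilibrium E = 0, so the Nernst equation gives ln K = nFE°/RT = (2)(96485)(2.43)/((8.314)(298)) = 189.26.

ln K = 189.3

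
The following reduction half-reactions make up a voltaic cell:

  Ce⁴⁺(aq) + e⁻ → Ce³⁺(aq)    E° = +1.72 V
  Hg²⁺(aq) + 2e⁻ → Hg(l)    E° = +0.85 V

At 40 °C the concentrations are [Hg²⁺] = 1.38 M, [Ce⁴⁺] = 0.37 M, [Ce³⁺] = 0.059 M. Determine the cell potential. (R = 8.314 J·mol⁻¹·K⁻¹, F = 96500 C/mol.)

0.915 V

The Ce⁴⁺/Ce³⁺ couple has the higher reduction potential and acts as the cathode, so E°_cell = +1.72 − (+0.85) = 0.87 V.
Balancing electrons gives n = 2; the reaction quotient is Q = [Hg²⁺]·[Ce³⁺]^2/[Ce⁴⁺]^2 = 0.0351.
E = E° − (RT/nF) ln Q = 0.87 − (8.314×313)/(2×96500) × (-3.350) = 0.870 + 0.045 = 0.915 V.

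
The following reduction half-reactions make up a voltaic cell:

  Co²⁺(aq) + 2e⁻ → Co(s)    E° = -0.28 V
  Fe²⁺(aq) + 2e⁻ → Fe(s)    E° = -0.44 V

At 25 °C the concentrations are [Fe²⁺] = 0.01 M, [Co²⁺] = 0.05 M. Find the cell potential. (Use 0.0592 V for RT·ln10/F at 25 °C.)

0.181 V

The Co²⁺/Co couple has the higher reduction potential and acts as the cathode, so E°_cell = -0.28 − (-0.44) = 0.16 V.
Balancing electrons gives n = 2; the reaction quotient is Q = [Fe²⁺]/[Co²⁺] = 0.200.
At 25 °C, E = E° − (0.0592/n) log Q = 0.16 − (0.0592/2)(-0.699) = 0.160 + 0.021 = 0.181 V.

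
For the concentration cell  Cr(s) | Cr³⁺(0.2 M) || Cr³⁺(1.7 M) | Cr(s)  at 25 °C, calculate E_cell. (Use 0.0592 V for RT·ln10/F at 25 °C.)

Both half-cells are Cr³⁺/Cr, so E°_cell = 0. The concentrated side is the cathode; the cell reaction moves Cr³⁺ from high to low concentration with n = 3.
Q = [Cr³⁺]_dilute/[Cr³⁺]_conc = 0.2/1.7 = 0.118.
E = 0 − (0.0592/3) log Q = −(0.0592/3)(-0.929) = 0.0183 V.

0.018 V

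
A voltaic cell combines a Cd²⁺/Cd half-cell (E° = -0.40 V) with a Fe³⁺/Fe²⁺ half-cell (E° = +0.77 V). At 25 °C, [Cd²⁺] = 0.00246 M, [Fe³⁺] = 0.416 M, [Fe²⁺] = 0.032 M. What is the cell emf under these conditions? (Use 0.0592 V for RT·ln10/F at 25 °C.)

1.31 V

The Fe³⁺/Fe²⁺ couple has the higher reduction potential and acts as the cathode, so E°_cell = +0.77 − (-0.40) = 1.17 V.
Balancing electrons gives n = 2; the reaction quotient is Q = [Cd²⁺]·[Fe²⁺]^2/[Fe³⁺]^2 = 1.46 × 10^-5.
At 25 °C, E = E° − (0.0592/n) log Q = 1.17 − (0.0592/2)(-4.837) = 1.170 + 0.143 = 1.313 V.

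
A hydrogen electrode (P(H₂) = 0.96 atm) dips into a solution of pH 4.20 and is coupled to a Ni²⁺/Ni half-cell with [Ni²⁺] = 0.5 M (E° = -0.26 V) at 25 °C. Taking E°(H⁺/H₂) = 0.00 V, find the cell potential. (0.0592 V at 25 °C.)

The hydrogen couple is the cathode, so E°_cell = 0.26 V; n = 2.
[H⁺] = 10^(−4.20) = 6.3 × 10^-5 M, and Q = [Ni²⁺]·P(H₂) / [H⁺]^2 = 1.21 × 10^8.
E = E° − (0.0592/2) log Q = 0.26 − (0.0592/2)(8.081) = 0.021 V.

0.021 V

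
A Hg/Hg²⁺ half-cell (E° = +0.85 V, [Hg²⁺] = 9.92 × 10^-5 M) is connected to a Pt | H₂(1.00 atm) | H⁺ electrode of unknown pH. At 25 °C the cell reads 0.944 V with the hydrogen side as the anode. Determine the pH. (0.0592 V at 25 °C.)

pH = 3.59

E°_cell = 0.85 V and n = 2.
log Q = n(E° − E)/0.0592 = 2×(0.85 − 0.944)/0.0592 = -3.176.
With Q = [H⁺]^2 / ([Hg²⁺]·P(H₂)), solving for [H⁺] gives log[H⁺] = -3.590, so pH = 3.59.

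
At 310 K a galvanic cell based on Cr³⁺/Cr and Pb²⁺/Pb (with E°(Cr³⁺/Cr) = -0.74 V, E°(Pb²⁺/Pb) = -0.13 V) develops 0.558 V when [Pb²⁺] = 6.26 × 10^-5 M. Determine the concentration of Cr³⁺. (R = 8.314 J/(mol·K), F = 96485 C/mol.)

1.7 × 10^-4 M

From the Nernst equation, ln Q = nF(E° − E)/RT = 6×96485×(0.61 − 0.558)/(8.314×310) = 11.680, so Q = 1.18 × 10^5.
With Q = [Cr³⁺]^2/[Pb²⁺]^3 and the known concentrations, [Cr³⁺]^2 in the numerator gives [Cr³⁺] = 1.7 × 10^-4 M.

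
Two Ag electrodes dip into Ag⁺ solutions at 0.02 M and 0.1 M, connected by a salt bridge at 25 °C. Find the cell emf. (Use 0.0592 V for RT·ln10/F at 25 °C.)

Both half-cells are Ag⁺/Ag, so E°_cell = 0. The concentrated side is the cathode; the cell reaction moves Ag⁺ from high to low concentration with n = 1.
Q = [Ag⁺]_dilute/[Ag⁺]_conc = 0.02/0.1 = 0.200.
E = 0 − (0.0592/1) log Q = −(0.0592/1)(-0.699) = 0.0414 V.

0.041 V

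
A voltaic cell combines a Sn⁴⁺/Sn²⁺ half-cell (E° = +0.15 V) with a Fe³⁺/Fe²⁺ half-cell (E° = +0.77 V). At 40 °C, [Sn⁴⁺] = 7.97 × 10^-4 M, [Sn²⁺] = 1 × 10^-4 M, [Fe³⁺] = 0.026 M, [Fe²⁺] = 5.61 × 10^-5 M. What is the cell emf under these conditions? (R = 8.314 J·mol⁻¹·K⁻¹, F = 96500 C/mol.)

The Fe³⁺/Fe²⁺ couple has the higher reduction potential and acts as the cathode, so E°_cell = +0.77 − (+0.15) = 0.62 V.
Balancing electrons gives n = 2; the reaction quotient is Q = [Sn⁴⁺]·[Fe²⁺]^2/([Sn²⁺]·[Fe³⁺]^2) = 3.71 × 10^-5.
E = E° − (RT/nF) ln Q = 0.62 − (8.314×313)/(2×96500) × (-10.202) = 0.620 + 0.138 = 0.758 V.

0.758 V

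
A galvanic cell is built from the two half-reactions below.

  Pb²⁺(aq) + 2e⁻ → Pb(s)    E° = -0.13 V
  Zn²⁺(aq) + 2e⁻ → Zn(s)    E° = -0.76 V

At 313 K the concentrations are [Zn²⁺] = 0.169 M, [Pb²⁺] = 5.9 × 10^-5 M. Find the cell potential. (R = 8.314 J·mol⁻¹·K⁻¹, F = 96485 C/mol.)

The Pb²⁺/Pb couple has the higher reduction potential and acts as the cathode, so E°_cell = -0.13 − (-0.76) = 0.63 V.
Balancing electrons gives n = 2; the reaction quotient is Q = [Zn²⁺]/[Pb²⁺] = 2860.
E = E° − (RT/nF) ln Q = 0.63 − (8.314×313)/(2×96485) × (7.960) = 0.630 − 0.107 = 0.523 V.

0.523 V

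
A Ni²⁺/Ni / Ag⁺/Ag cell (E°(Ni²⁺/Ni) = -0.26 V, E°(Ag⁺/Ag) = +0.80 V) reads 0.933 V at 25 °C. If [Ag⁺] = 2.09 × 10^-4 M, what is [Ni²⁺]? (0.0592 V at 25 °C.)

From the Nernst equation, log Q = n(E° − E)/0.0592 = 2(1.06 − 0.933)/0.0592 = 4.291, so Q = 1.95 × 10^4.
With Q = [Ni²⁺]/[Ag⁺]^2 and the known concentrations, [Ni²⁺] in the numerator gives [Ni²⁺] = 8.5 × 10^-4 M.

8.5 × 10^-4 M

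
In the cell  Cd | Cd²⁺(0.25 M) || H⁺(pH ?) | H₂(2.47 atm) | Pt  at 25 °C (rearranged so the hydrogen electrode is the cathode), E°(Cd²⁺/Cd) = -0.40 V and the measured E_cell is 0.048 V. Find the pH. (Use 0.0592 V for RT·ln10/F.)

E°_cell = 0.40 V and n = 2.
log Q = n(E° − E)/0.0592 = 2×(0.40 − 0.048)/0.0592 = 11.892.
With Q = [Cd²⁺]·P(H₂) / [H⁺]^2, solving for [H⁺] gives log[H⁺] = -6.051, so pH = 6.05.

pH = 6.05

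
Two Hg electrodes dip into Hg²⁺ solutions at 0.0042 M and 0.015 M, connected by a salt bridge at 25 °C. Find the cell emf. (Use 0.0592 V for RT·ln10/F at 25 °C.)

0.016 V

Both half-cells are Hg²⁺/Hg, so E°_cell = 0. The concentrated side is the cathode; the cell reaction moves Hg²⁺ from high to low concentration with n = 2.
Q = [Hg²⁺]_dilute/[Hg²⁺]_conc = 0.0042/0.015 = 0.280.
E = 0 − (0.0592/2) log Q = −(0.0592/2)(-0.553) = 0.0164 V.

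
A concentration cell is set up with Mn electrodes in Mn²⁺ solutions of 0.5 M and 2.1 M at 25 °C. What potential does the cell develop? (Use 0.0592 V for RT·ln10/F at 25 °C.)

0.018 V

Both half-cells are Mn²⁺/Mn, so E°_cell = 0. The concentrated side is the cathode; the cell reaction moves Mn²⁺ from high to low concentration with n = 2.
Q = [Mn²⁺]_dilute/[Mn²⁺]_conc = 0.5/2.1 = 0.238.
E = 0 − (0.0592/2) log Q = −(0.0592/2)(-0.623) = 0.0184 V.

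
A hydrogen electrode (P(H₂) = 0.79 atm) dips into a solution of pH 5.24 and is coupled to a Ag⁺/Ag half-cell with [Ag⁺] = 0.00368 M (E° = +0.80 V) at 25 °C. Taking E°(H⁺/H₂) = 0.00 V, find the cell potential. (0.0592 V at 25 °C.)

0.96 V

The Ag⁺/Ag couple is the cathode, so E°_cell = 0.80 V; n = 2.
[H⁺] = 10^(−5.24) = 5.8 × 10^-6 M, and Q = [H⁺]^2 / ([Ag⁺]^2·P(H₂)) = 3.1 × 10^-6.
E = E° − (0.0592/2) log Q = 0.80 − (0.0592/2)(-5.509) = 0.963 V.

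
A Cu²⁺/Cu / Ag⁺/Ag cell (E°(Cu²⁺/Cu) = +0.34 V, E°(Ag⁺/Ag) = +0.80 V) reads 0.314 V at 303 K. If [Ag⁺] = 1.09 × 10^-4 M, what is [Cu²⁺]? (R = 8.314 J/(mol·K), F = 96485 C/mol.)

8.5 × 10^-4 M

From the Nernst equation, ln Q = nF(E° − E)/RT = 2×96485×(0.46 − 0.314)/(8.314×303) = 11.184, so Q = 7.2 × 10^4.
With Q = [Cu²⁺]/[Ag⁺]^2 and the known concentrations, [Cu²⁺] in the numerator gives [Cu²⁺] = 8.5 × 10^-4 M.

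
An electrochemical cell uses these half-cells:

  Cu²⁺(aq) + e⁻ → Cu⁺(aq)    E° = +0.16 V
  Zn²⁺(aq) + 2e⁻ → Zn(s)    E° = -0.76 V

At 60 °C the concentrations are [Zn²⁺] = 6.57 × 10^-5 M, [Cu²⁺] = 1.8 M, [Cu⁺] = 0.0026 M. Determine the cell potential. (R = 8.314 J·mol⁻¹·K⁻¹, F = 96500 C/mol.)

The Cu²⁺/Cu⁺ couple has the higher reduction potential and acts as the cathode, so E°_cell = +0.16 − (-0.76) = 0.92 V.
Balancing electrons gives n = 2; the reaction quotient is Q = [Zn²⁺]·[Cu⁺]^2/[Cu²⁺]^2 = 1.37 × 10^-10.
E = E° − (RT/nF) ln Q = 0.92 − (8.314×333)/(2×96500) × (-22.710) = 0.920 + 0.326 = 1.246 V.

1.25 V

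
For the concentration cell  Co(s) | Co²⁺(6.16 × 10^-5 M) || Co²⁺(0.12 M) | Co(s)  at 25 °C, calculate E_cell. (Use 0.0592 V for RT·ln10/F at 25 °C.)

0.097 V

Both half-cells are Co²⁺/Co, so E°_cell = 0. The concentrated side is the cathode; the cell reaction moves Co²⁺ from high to low concentration with n = 2.
Q = [Co²⁺]_dilute/[Co²⁺]_conc = 6.16 × 10^-5/0.12 = 5.13 × 10^-4.
E = 0 − (0.0592/2) log Q = −(0.0592/2)(-3.290) = 0.0974 V.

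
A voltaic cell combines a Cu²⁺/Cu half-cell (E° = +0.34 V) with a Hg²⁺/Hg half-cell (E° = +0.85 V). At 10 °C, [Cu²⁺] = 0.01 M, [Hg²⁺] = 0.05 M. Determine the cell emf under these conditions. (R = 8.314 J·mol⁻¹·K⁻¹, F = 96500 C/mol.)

The Hg²⁺/Hg couple has the higher reduction potential and acts as the cathode, so E°_cell = +0.85 − (+0.34) = 0.51 V.
Balancing electrons gives n = 2; the reaction quotient is Q = [Cu²⁺]/[Hg²⁺] = 0.200.
E = E° − (RT/nF) ln Q = 0.51 − (8.314×283)/(2×96500) × (-1.609) = 0.510 + 0.020 = 0.530 V.

0.530 V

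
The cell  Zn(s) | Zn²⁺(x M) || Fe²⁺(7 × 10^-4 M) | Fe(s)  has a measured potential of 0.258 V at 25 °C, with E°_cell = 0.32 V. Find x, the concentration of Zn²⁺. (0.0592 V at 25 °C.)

From the Nernst equation, log Q = n(E° − E)/0.0592 = 2(0.32 − 0.258)/0.0592 = 2.095, so Q = 124.
With Q = [Zn²⁺]/[Fe²⁺] and the known concentrations, [Zn²⁺] in the numerator gives [Zn²⁺] = 0.087 M.

0.087 M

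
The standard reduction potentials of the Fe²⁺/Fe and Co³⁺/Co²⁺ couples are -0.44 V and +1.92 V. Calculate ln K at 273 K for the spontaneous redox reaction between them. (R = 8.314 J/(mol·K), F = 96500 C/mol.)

ln K = 200.7

E°_cell = +1.92 − (-0.44) = 2.36 V, with n = 2 electrons transferred.
At equilibrium E = 0, so the Nernst equation gives ln K = nFE°/RT = (2)(96500)(2.36)/((8.314)(273)) = 200.68.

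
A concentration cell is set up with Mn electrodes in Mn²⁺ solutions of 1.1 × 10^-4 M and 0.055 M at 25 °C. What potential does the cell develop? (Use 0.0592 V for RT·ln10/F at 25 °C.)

0.080 V

Both half-cells are Mn²⁺/Mn, so E°_cell = 0. The concentrated side is the cathode; the cell reaction moves Mn²⁺ from high to low concentration with n = 2.
Q = [Mn²⁺]_dilute/[Mn²⁺]_conc = 1.1 × 10^-4/0.055 = 0.00200.
E = 0 − (0.0592/2) log Q = −(0.0592/2)(-2.699) = 0.0799 V.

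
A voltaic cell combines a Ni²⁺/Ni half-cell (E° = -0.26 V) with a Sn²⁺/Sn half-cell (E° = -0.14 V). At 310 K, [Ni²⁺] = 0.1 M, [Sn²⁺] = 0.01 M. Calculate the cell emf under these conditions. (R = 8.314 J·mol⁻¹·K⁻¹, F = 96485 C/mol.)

0.089 V

The Sn²⁺/Sn couple has the higher reduction potential and acts as the cathode, so E°_cell = -0.14 − (-0.26) = 0.12 V.
Balancing electrons gives n = 2; the reaction quotient is Q = [Ni²⁺]/[Sn²⁺] = 10.0.
E = E° − (RT/nF) ln Q = 0.12 − (8.314×310)/(2×96485) × (2.303) = 0.120 − 0.031 = 0.089 V.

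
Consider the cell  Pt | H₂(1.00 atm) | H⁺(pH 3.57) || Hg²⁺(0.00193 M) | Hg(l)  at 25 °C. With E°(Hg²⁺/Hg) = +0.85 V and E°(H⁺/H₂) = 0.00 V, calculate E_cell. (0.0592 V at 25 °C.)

0.98 V

The Hg²⁺/Hg couple is the cathode, so E°_cell = 0.85 V; n = 2.
[H⁺] = 10^(−3.57) = 2.7 × 10^-4 M, and Q = [H⁺]^2 / ([Hg²⁺]·P(H₂)) = 3.75 × 10^-5.
E = E° − (0.0592/2) log Q = 0.85 − (0.0592/2)(-4.426) = 0.981 V.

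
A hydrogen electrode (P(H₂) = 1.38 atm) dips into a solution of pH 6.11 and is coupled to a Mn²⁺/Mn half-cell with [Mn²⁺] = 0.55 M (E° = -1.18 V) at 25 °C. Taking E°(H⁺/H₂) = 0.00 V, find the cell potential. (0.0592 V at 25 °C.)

The hydrogen couple is the cathode, so E°_cell = 1.18 V; n = 2.
[H⁺] = 10^(−6.11) = 7.8 × 10^-7 M, and Q = [Mn²⁺]·P(H₂) / [H⁺]^2 = 1.26 × 10^12.
E = E° − (0.0592/2) log Q = 1.18 − (0.0592/2)(12.100) = 0.822 V.

0.82 V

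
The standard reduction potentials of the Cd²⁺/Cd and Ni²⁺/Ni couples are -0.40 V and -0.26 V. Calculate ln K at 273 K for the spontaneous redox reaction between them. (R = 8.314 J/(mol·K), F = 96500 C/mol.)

ln K = 11.9

E°_cell = -0.26 − (-0.40) = 0.14 V, with n = 2 electrons transferred.
At equilibrium E = 0, so the Nernst equation gives ln K = nFE°/RT = (2)(96500)(0.14)/((8.314)(273)) = 11.90.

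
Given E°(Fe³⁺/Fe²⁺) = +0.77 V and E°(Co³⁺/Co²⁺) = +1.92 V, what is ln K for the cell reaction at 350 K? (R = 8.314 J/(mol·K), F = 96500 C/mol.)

ln K = 38.1

E°_cell = +1.92 − (+0.77) = 1.15 V, with n = 1 electron transferred.
At equilibrium E = 0, so the Nernst equation gives ln K = nFE°/RT = (1)(96500)(1.15)/((8.314)(350)) = 38.14.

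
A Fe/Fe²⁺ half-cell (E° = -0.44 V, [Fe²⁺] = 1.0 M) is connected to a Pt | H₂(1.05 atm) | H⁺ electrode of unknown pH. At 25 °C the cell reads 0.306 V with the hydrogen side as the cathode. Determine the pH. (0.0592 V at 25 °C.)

E°_cell = 0.44 V and n = 2.
log Q = n(E° − E)/0.0592 = 2×(0.44 − 0.306)/0.0592 = 4.527.
With Q = [Fe²⁺]·P(H₂) / [H⁺]^2, solving for [H⁺] gives log[H⁺] = -2.253, so pH = 2.25.

pH = 2.25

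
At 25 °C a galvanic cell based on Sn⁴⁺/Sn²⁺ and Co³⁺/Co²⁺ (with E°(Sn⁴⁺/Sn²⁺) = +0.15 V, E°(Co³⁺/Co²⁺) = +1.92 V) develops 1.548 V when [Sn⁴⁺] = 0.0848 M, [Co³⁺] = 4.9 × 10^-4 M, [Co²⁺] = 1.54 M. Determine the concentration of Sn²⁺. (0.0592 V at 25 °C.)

From the Nernst equation, log Q = n(E° − E)/0.0592 = 2(1.77 − 1.548)/0.0592 = 7.500, so Q = 3.16 × 10^7.
With Q = [Sn⁴⁺]·[Co²⁺]^2/([Sn²⁺]·[Co³⁺]^2) and the known concentrations, [Sn²⁺] in the denominator gives [Sn²⁺] = 0.026 M.

0.026 M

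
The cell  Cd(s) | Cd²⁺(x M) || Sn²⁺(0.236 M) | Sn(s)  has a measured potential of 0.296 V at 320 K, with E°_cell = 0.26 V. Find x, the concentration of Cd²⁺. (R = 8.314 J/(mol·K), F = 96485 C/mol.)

0.017 M

From the Nernst equation, ln Q = nF(E° − E)/RT = 2×96485×(0.26 − 0.296)/(8.314×320) = -2.611, so Q = 0.0734.
With Q = [Cd²⁺]/[Sn²⁺] and the known concentrations, [Cd²⁺] in the numerator gives [Cd²⁺] = 0.017 M.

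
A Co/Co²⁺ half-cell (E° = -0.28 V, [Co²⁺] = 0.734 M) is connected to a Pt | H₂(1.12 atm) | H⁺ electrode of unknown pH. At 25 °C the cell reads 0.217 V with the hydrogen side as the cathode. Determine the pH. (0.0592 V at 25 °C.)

pH = 1.11

E°_cell = 0.28 V and n = 2.
log Q = n(E° − E)/0.0592 = 2×(0.28 − 0.217)/0.0592 = 2.128.
With Q = [Co²⁺]·P(H₂) / [H⁺]^2, solving for [H⁺] gives log[H⁺] = -1.107, so pH = 1.11.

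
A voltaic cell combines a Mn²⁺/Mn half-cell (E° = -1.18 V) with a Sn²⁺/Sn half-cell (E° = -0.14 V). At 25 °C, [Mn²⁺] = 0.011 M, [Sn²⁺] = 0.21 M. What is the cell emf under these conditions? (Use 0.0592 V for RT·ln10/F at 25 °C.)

The Sn²⁺/Sn couple has the higher reduction potential and acts as the cathode, so E°_cell = -0.14 − (-1.18) = 1.04 V.
Balancing electrons gives n = 2; the reaction quotient is Q = [Mn²⁺]/[Sn²⁺] = 0.0524.
At 25 °C, E = E° − (0.0592/n) log Q = 1.04 − (0.0592/2)(-1.281) = 1.040 + 0.038 = 1.078 V.

1.08 V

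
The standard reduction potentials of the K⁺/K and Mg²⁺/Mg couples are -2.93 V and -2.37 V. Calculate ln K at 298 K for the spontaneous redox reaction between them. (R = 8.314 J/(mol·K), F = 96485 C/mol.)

E°_cell = -2.37 − (-2.93) = 0.56 V, with n = 2 electrons transferred.
At equilibrium E = 0, so the Nernst equation gives ln K = nFE°/RT = (2)(96485)(0.56)/((8.314)(298)) = 43.62.

ln K = 43.6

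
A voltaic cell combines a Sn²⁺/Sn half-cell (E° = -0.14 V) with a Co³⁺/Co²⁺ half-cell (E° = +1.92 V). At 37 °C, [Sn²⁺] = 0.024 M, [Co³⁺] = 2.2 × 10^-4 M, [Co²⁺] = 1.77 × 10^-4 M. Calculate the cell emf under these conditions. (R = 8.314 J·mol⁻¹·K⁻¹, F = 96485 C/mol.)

2.12 V

The Co³⁺/Co²⁺ couple has the higher reduction potential and acts as the cathode, so E°_cell = +1.92 − (-0.14) = 2.06 V.
Balancing electrons gives n = 2; the reaction quotient is Q = [Sn²⁺]·[Co²⁺]^2/[Co³⁺]^2 = 0.0155.
E = E° − (RT/nF) ln Q = 2.06 − (8.314×310)/(2×96485) × (-4.165) = 2.060 + 0.056 = 2.116 V.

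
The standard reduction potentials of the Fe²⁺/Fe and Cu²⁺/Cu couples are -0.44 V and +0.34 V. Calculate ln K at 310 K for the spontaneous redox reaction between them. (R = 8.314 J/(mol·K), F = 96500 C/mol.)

E°_cell = +0.34 − (-0.44) = 0.78 V, with n = 2 electrons transferred.
At equilibrium E = 0, so the Nernst equation gives ln K = nFE°/RT = (2)(96500)(0.78)/((8.314)(310)) = 58.41.

ln K = 58.4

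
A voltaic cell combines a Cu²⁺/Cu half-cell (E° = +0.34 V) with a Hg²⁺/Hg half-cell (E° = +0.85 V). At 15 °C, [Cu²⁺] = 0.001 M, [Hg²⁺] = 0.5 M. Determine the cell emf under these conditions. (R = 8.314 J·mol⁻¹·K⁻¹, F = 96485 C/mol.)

0.587 V

The Hg²⁺/Hg couple has the higher reduction potential and acts as the cathode, so E°_cell = +0.85 − (+0.34) = 0.51 V.
Balancing electrons gives n = 2; the reaction quotient is Q = [Cu²⁺]/[Hg²⁺] = 0.00200.
E = E° − (RT/nF) ln Q = 0.51 − (8.314×288)/(2×96485) × (-6.215) = 0.510 + 0.077 = 0.587 V.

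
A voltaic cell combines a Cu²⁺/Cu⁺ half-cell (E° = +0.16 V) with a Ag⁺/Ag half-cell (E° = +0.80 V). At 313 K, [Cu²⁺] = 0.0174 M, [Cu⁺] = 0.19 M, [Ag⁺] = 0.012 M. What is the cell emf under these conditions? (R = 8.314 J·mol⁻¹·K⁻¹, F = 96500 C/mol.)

The Ag⁺/Ag couple has the higher reduction potential and acts as the cathode, so E°_cell = +0.80 − (+0.16) = 0.64 V.
Balancing electrons gives n = 1; the reaction quotient is Q = [Cu²⁺]/([Cu⁺]·[Ag⁺]) = 7.63.
E = E° − (RT/nF) ln Q = 0.64 − (8.314×313)/(1×96500) × (2.032) = 0.640 − 0.055 = 0.585 V.

0.585 V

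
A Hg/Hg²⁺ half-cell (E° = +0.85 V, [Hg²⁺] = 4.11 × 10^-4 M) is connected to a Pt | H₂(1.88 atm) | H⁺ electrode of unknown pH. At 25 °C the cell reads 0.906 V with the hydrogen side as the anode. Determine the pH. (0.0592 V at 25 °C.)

E°_cell = 0.85 V and n = 2.
log Q = n(E° − E)/0.0592 = 2×(0.85 − 0.906)/0.0592 = -1.892.
With Q = [H⁺]^2 / ([Hg²⁺]·P(H₂)), solving for [H⁺] gives log[H⁺] = -2.502, so pH = 2.50.

pH = 2.50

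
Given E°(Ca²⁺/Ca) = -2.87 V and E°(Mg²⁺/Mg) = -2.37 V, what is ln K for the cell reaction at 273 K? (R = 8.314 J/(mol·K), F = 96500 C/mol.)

E°_cell = -2.37 − (-2.87) = 0.50 V, with n = 2 electrons transferred.
At equilibrium E = 0, so the Nernst equation gives ln K = nFE°/RT = (2)(96500)(0.50)/((8.314)(273)) = 42.52.

ln K = 42.5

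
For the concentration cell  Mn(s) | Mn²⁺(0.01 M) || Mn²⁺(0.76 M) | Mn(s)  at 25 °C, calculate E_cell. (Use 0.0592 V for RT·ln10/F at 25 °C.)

0.056 V

Both half-cells are Mn²⁺/Mn, so E°_cell = 0. The concentrated side is the cathode; the cell reaction moves Mn²⁺ from high to low concentration with n = 2.
Q = [Mn²⁺]_dilute/[Mn²⁺]_conc = 0.01/0.76 = 0.0132.
E = 0 − (0.0592/2) log Q = −(0.0592/2)(-1.881) = 0.0557 V.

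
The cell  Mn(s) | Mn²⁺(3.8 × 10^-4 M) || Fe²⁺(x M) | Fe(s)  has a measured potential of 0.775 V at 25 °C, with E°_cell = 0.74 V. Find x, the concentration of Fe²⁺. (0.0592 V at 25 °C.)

From the Nernst equation, log Q = n(E° − E)/0.0592 = 2(0.74 − 0.775)/0.0592 = -1.182, so Q = 0.0657.
With Q = [Mn²⁺]/[Fe²⁺] and the known concentrations, [Fe²⁺] in the denominator gives [Fe²⁺] = 0.0058 M.

0.0058 M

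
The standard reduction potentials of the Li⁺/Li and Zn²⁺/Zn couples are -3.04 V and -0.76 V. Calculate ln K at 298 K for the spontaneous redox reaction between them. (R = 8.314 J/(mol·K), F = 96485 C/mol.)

ln K = 177.6

E°_cell = -0.76 − (-3.04) = 2.28 V, with n = 2 electrons transferred.
At equilibrium E = 0, so the Nernst equation gives ln K = nFE°/RT = (2)(96485)(2.28)/((8.314)(298)) = 177.58.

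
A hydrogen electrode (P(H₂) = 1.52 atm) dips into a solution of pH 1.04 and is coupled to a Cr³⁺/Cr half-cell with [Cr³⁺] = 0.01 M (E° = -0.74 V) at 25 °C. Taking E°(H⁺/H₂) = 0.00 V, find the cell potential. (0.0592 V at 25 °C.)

0.71 V

The hydrogen couple is the cathode, so E°_cell = 0.74 V; n = 6.
[H⁺] = 10^(−1.04) = 0.091 M, and Q = [Cr³⁺]^2·P(H₂)^3 / [H⁺]^6 = 610.
E = E° − (0.0592/6) log Q = 0.74 − (0.0592/6)(2.786) = 0.713 V.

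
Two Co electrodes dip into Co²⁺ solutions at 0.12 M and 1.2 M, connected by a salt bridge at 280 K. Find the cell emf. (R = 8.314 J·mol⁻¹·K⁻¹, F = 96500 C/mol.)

0.028 V

Both half-cells are Co²⁺/Co, so E°_cell = 0. The concentrated side is the cathode; the cell reaction moves Co²⁺ from high to low concentration with n = 2.
Q = [Co²⁺]_dilute/[Co²⁺]_conc = 0.12/1.2 = 0.100.
E = 0 − (RT/nF) ln Q = −((8.314×280)/(2×96500))(-2.303) = 0.0278 V.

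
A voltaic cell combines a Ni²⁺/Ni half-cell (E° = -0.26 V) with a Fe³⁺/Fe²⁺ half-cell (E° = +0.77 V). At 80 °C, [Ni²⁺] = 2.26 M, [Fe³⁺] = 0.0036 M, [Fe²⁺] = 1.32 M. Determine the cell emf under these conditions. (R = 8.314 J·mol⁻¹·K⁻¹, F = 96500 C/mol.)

The Fe³⁺/Fe²⁺ couple has the higher reduction potential and acts as the cathode, so E°_cell = +0.77 − (-0.26) = 1.03 V.
Balancing electrons gives n = 2; the reaction quotient is Q = [Ni²⁺]·[Fe²⁺]^2/[Fe³⁺]^2 = 3.04 × 10^5.
E = E° − (RT/nF) ln Q = 1.03 − (8.314×353)/(2×96500) × (12.624) = 1.030 − 0.192 = 0.838 V.

0.838 V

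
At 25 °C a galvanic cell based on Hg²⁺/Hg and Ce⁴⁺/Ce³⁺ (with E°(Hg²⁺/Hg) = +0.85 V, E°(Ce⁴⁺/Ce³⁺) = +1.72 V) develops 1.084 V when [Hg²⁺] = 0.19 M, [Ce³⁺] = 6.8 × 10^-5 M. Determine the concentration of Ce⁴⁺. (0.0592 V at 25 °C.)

From the Nernst equation, log Q = n(E° − E)/0.0592 = 2(0.87 − 1.084)/0.0592 = -7.230, so Q = 5.89 × 10^-8.
With Q = [Hg²⁺]·[Ce³⁺]^2/[Ce⁴⁺]^2 and the known concentrations, [Ce⁴⁺]^2 in the denominator gives [Ce⁴⁺] = 0.12 M.

0.12 M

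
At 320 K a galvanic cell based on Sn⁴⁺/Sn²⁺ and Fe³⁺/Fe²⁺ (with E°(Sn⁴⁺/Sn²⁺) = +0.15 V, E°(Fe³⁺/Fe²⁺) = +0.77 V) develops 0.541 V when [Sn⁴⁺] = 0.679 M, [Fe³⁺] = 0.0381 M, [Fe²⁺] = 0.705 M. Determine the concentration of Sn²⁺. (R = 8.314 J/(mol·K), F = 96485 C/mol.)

0.75 M

From the Nernst equation, ln Q = nF(E° − E)/RT = 2×96485×(0.62 − 0.541)/(8.314×320) = 5.730, so Q = 308.
With Q = [Sn⁴⁺]·[Fe²⁺]^2/([Sn²⁺]·[Fe³⁺]^2) and the known concentrations, [Sn²⁺] in the denominator gives [Sn²⁺] = 0.75 M.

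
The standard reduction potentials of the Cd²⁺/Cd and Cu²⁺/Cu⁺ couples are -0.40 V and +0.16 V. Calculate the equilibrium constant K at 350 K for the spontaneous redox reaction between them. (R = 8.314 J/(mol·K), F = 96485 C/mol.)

E°_cell = +0.16 − (-0.40) = 0.56 V, with n = 2 electrons transferred.
At equilibrium E = 0, so the Nernst equation gives ln K = nFE°/RT = (2)(96485)(0.56)/((8.314)(350)) = 37.14.
K = e^37.14 = 1.3 × 10^16.

1.3 × 10^16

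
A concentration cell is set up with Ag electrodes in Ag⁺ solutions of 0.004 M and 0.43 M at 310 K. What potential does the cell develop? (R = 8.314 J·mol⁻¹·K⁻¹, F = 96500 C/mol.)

Both half-cells are Ag⁺/Ag, so E°_cell = 0. The concentrated side is the cathode; the cell reaction moves Ag⁺ from high to low concentration with n = 1.
Q = [Ag⁺]_dilute/[Ag⁺]_conc = 0.004/0.43 = 0.00930.
E = 0 − (RT/nF) ln Q = −((8.314×310)/(1×96500))(-4.677) = 0.1249 V.

0.12 V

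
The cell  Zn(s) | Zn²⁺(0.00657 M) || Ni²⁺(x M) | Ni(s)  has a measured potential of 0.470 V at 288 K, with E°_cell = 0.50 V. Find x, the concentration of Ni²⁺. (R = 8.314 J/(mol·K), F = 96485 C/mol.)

5.9 × 10^-4 M

From the Nernst equation, ln Q = nF(E° − E)/RT = 2×96485×(0.50 − 0.470)/(8.314×288) = 2.418, so Q = 11.2.
With Q = [Zn²⁺]/[Ni²⁺] and the known concentrations, [Ni²⁺] in the denominator gives [Ni²⁺] = 5.9 × 10^-4 M.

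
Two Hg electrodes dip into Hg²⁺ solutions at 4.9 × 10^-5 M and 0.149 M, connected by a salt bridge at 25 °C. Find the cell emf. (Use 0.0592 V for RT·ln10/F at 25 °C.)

Both half-cells are Hg²⁺/Hg, so E°_cell = 0. The concentrated side is the cathode; the cell reaction moves Hg²⁺ from high to low concentration with n = 2.
Q = [Hg²⁺]_dilute/[Hg²⁺]_conc = 4.9 × 10^-5/0.149 = 3.29 × 10^-4.
E = 0 − (0.0592/2) log Q = −(0.0592/2)(-3.483) = 0.1031 V.

0.10 V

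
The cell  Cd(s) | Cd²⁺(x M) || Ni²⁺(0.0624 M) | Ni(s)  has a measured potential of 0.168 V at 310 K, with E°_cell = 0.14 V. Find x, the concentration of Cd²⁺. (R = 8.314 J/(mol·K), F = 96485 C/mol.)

From the Nernst equation, ln Q = nF(E° − E)/RT = 2×96485×(0.14 − 0.168)/(8.314×310) = -2.096, so Q = 0.123.
With Q = [Cd²⁺]/[Ni²⁺] and the known concentrations, [Cd²⁺] in the numerator gives [Cd²⁺] = 0.0077 M.

0.0077 M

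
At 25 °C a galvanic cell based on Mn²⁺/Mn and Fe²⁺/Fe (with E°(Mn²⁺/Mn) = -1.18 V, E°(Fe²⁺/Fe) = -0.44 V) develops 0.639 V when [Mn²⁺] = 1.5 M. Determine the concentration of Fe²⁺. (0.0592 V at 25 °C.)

5.8 × 10^-4 M

From the Nernst equation, log Q = n(E° − E)/0.0592 = 2(0.74 − 0.639)/0.0592 = 3.412, so Q = 2580.
With Q = [Mn²⁺]/[Fe²⁺] and the known concentrations, [Fe²⁺] in the denominator gives [Fe²⁺] = 5.8 × 10^-4 M.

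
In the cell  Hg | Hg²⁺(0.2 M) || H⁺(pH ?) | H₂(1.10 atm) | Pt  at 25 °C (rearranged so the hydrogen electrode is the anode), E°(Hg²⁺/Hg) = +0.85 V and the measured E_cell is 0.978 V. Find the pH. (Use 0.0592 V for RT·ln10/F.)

pH = 2.49

E°_cell = 0.85 V and n = 2.
log Q = n(E° − E)/0.0592 = 2×(0.85 − 0.978)/0.0592 = -4.324.
With Q = [H⁺]^2 / ([Hg²⁺]·P(H₂)), solving for [H⁺] gives log[H⁺] = -2.491, so pH = 2.49.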